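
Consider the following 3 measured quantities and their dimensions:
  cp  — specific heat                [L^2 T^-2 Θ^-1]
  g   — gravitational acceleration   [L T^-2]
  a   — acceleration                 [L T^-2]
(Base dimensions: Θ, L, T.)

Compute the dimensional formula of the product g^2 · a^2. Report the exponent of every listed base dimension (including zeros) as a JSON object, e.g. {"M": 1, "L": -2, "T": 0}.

{"Θ": 0, "L": 4, "T": -8}

Dimensional matrix (Θ×L×T by cp×g×a):
  Θ: [-1  0  0]
  L: [ 2  1  1]
  T: [-2 -2 -2]
  [Θ]: (2)·0+(2)·0 = 0
  [L]: (2)·1+(2)·1 = 4
  [T]: (2)·-2+(2)·-2 = -8
⇒ L^4 T^-8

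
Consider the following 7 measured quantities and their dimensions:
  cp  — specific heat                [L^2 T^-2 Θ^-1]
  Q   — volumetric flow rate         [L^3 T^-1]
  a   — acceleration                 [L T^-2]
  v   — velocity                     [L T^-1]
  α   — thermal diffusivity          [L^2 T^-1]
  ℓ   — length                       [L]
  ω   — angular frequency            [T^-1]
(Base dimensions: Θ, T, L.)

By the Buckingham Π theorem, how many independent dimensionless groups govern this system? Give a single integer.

Dimensional matrix (Θ×T×L by cp×Q×a×v×α×ℓ×ω):
  Θ: [-1  0  0  0  0  0  0]
  T: [-2 -1 -2 -1 -1  0 -1]
  L: [ 2  3  1  1  2  1  0]
RREF → pivots at {cp,Q,a} ⇒ r = 3
n=7, r=3 ⇒ 4 dimensionless groups

4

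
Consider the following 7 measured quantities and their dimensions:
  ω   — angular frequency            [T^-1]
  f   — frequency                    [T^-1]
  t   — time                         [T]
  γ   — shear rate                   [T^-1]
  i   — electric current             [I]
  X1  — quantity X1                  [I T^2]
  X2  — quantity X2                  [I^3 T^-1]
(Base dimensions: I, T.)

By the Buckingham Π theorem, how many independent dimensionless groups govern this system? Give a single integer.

5

Exponent matrix [I,T] × [ω,f,t,γ,i,X1,X2]:
  I: [ 0  0  0  0  1  1  3]
  T: [-1 -1  1 -1  0  2 -1]
Echelon form has 2 nonzero rows (pivots: ω,i)
n=7, r=2 ⇒ 5 dimensionless groups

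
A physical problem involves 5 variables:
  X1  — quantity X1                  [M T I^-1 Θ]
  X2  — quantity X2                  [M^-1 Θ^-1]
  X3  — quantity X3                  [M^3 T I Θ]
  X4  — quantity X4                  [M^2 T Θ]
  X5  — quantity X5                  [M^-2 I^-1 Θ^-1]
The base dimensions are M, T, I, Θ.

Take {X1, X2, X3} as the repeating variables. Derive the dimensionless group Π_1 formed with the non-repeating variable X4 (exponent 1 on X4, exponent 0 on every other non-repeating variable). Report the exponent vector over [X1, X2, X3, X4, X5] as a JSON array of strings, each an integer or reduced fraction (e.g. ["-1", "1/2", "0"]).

Dimensional matrix (M×T×I×Θ by X1×X2×X3×X4×X5):
  M: [ 1 -1  3  2 -2]
  T: [ 1  0  1  1  0]
  I: [-1  0  1  0 -1]
  Θ: [ 1 -1  1  1 -1]
RREF → pivots at {X1,X2,X3} ⇒ r = 3
Repeat: X1,X2,X3; free: X4,X5
RREF:
  r0: [   1    0    0  1/2  1/2]
  r1: [   0    1    0    0    1]
  r2: [   0    0    1  1/2 -1/2]
  r3: [   0    0    0    0    0]
Fix exponent of X4 at 1, X5 at 0; solve each RREF row for its pivot's exponent:
  r0: exp(X1) + (1/2)·1 = 0 ⇒ exp(X1) = -1/2
  r1: exp(X2) + (0)·1 = 0 ⇒ exp(X2) = 0
  r2: exp(X3) + (1/2)·1 = 0 ⇒ exp(X3) = -1/2
Π_1 = X1^(-1/2) · X3^(-1/2) · X4

["-1/2", "0", "-1/2", "1", "0"]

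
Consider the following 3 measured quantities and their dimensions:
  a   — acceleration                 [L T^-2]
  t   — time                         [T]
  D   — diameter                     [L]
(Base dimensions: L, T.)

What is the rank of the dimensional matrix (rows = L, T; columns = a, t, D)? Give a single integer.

2

Write exponents as rows L,T / cols a,t,D:
  L: [ 1  0  1]
  T: [-2  1  0]
RREF → pivots at {a,t} ⇒ r = 2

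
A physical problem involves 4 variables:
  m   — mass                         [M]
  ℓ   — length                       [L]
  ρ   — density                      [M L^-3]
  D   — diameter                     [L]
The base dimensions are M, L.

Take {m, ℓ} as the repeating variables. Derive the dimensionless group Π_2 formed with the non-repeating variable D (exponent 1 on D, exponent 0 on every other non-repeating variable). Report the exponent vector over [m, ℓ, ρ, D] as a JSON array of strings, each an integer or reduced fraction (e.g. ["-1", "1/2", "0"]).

["0", "-1", "0", "1"]

Write exponents as rows M,L / cols m,ℓ,ρ,D:
  M: [ 1  0  1  0]
  L: [ 0  1 -3  1]
RREF → pivots at {m,ℓ} ⇒ r = 2
Repeat: m,ℓ; free: ρ,D
RREF:
  r0: [   1    0    1    0]
  r1: [   0    1   -3    1]
Fix exponent of D at 1, ρ at 0; solve each RREF row for its pivot's exponent:
  r0: exp(m) + (0)·1 = 0 ⇒ exp(m) = 0
  r1: exp(ℓ) + (1)·1 = 0 ⇒ exp(ℓ) = -1
Π_2 = ℓ^-1 · D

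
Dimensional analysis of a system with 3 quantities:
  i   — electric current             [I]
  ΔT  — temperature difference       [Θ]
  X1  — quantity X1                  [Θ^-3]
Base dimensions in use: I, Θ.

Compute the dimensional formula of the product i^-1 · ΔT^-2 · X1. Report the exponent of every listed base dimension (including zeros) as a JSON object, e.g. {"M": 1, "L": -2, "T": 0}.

{"I": -1, "Θ": -5}

Write exponents as rows I,Θ / cols i,ΔT,X1:
  I: [ 1  0  0]
  Θ: [ 0  1 -3]
  [I]: (-1)·1+(-2)·0+(1)·0 = -1
  [Θ]: (-1)·0+(-2)·1+(1)·-3 = -5
⇒ I^-1 Θ^-5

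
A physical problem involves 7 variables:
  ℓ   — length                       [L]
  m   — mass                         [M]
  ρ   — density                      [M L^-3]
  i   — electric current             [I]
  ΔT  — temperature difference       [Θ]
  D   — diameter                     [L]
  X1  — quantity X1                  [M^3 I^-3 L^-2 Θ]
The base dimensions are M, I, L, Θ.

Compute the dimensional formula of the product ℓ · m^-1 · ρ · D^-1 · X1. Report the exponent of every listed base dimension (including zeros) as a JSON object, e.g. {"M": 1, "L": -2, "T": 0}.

{"M": 3, "I": -3, "L": -5, "Θ": 1}

Write exponents as rows M,I,L,Θ / cols ℓ,m,ρ,i,ΔT,D,X1:
  M: [ 0  1  1  0  0  0  3]
  I: [ 0  0  0  1  0  0 -3]
  L: [ 1  0 -3  0  0  1 -2]
  Θ: [ 0  0  0  0  1  0  1]
  [M]: (1)·0+(-1)·1+(1)·1+(-1)·0+(1)·3 = 3
  [I]: (1)·0+(-1)·0+(1)·0+(-1)·0+(1)·-3 = -3
  [L]: (1)·1+(-1)·0+(1)·-3+(-1)·1+(1)·-2 = -5
  [Θ]: (1)·0+(-1)·0+(1)·0+(-1)·0+(1)·1 = 1
⇒ M^3 I^-3 L^-5 Θ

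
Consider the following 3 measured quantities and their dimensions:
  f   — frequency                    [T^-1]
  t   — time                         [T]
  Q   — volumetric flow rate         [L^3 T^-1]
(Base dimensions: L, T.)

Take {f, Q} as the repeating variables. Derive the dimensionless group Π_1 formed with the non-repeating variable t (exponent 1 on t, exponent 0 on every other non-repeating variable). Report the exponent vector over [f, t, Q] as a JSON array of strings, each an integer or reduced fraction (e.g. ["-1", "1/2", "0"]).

Write exponents as rows L,T / cols f,t,Q:
  L: [ 0  0  3]
  T: [-1  1 -1]
Row reduction gives pivot columns f,Q; rank = 2
Repeat: f,Q; free: t
RREF:
  r0: [   1   -1    0]
  r1: [   0    0    1]
Fix exponent of t at 1; solve each RREF row for its pivot's exponent:
  r0: exp(f) + (-1)·1 = 0 ⇒ exp(f) = 1
  r1: exp(Q) + (0)·1 = 0 ⇒ exp(Q) = 0
Π_1 = f · t

["1", "1", "0"]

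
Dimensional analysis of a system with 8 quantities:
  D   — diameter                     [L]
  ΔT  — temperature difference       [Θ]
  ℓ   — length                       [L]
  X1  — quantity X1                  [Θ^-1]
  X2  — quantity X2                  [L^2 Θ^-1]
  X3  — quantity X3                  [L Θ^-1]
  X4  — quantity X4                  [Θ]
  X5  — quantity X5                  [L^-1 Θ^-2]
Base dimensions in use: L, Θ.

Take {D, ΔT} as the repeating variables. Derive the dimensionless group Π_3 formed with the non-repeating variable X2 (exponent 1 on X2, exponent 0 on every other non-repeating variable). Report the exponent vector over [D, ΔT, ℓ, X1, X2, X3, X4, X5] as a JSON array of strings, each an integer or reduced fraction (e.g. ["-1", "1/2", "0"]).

Dimensional matrix (L×Θ by D×ΔT×ℓ×X1×X2×X3×X4×X5):
  L: [ 1  0  1  0  2  1  0 -1]
  Θ: [ 0  1  0 -1 -1 -1  1 -2]
Row reduction gives pivot columns D,ΔT; rank = 2
Repeat: D,ΔT; free: ℓ,X1,X2,X3,X4,X5
RREF:
  r0: [   1    0    1    0    2    1    0   -1]
  r1: [   0    1    0   -1   -1   -1    1   -2]
Fix exponent of X2 at 1, ℓ at 0, X1 at 0, X3 at 0, X4 at 0, X5 at 0; solve each RREF row for its pivot's exponent:
  r0: exp(D) + (2)·1 = 0 ⇒ exp(D) = -2
  r1: exp(ΔT) + (-1)·1 = 0 ⇒ exp(ΔT) = 1
Π_3 = D^-2 · ΔT · X2

["-2", "1", "0", "0", "1", "0", "0", "0"]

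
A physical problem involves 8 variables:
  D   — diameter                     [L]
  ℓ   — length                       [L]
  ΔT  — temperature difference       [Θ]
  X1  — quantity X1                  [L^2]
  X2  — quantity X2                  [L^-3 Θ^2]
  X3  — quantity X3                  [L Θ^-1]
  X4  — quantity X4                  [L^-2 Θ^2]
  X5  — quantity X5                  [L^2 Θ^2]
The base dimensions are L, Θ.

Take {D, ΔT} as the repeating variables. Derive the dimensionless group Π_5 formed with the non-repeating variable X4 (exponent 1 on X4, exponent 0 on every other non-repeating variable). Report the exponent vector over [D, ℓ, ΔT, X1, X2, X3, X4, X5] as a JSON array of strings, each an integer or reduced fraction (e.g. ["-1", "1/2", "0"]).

Dimensional matrix (L×Θ by D×ℓ×ΔT×X1×X2×X3×X4×X5):
  L: [ 1  1  0  2 -3  1 -2  2]
  Θ: [ 0  0  1  0  2 -1  2  2]
Echelon form has 2 nonzero rows (pivots: D,ΔT)
Repeat: D,ΔT; free: ℓ,X1,X2,X3,X4,X5
RREF:
  r0: [   1    1    0    2   -3    1   -2    2]
  r1: [   0    0    1    0    2   -1    2    2]
Fix exponent of X4 at 1, ℓ at 0, X1 at 0, X2 at 0, X3 at 0, X5 at 0; solve each RREF row for its pivot's exponent:
  r0: exp(D) + (-2)·1 = 0 ⇒ exp(D) = 2
  r1: exp(ΔT) + (2)·1 = 0 ⇒ exp(ΔT) = -2
Π_5 = D^2 · ΔT^-2 · X4

["2", "0", "-2", "0", "0", "0", "1", "0"]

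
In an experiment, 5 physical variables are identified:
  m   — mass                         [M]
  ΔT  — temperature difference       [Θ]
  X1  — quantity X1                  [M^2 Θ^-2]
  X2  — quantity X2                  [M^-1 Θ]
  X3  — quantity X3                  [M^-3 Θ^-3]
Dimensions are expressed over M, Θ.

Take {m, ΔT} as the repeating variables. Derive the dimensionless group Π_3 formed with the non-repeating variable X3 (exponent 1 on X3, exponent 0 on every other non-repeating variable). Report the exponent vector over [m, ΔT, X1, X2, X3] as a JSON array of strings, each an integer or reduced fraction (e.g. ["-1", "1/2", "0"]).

["3", "3", "0", "0", "1"]

Dimensional matrix (M×Θ by m×ΔT×X1×X2×X3):
  M: [ 1  0  2 -1 -3]
  Θ: [ 0  1 -2  1 -3]
Row reduction gives pivot columns m,ΔT; rank = 2
Repeat: m,ΔT; free: X1,X2,X3
RREF:
  r0: [   1    0    2   -1   -3]
  r1: [   0    1   -2    1   -3]
Fix exponent of X3 at 1, X1 at 0, X2 at 0; solve each RREF row for its pivot's exponent:
  r0: exp(m) + (-3)·1 = 0 ⇒ exp(m) = 3
  r1: exp(ΔT) + (-3)·1 = 0 ⇒ exp(ΔT) = 3
Π_3 = m^3 · ΔT^3 · X3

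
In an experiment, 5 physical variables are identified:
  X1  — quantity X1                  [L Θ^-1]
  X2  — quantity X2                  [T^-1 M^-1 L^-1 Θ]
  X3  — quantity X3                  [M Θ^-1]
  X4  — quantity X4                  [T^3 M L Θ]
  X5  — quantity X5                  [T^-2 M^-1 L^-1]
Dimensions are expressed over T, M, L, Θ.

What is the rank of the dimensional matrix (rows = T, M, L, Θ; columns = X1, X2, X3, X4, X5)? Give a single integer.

3

Dimensional matrix (T×M×L×Θ by X1×X2×X3×X4×X5):
  T: [ 0 -1  0  3 -2]
  M: [ 0 -1  1  1 -1]
  L: [ 1 -1  0  1 -1]
  Θ: [-1  1 -1  1  0]
Row reduction gives pivot columns X1,X2,X3; rank = 3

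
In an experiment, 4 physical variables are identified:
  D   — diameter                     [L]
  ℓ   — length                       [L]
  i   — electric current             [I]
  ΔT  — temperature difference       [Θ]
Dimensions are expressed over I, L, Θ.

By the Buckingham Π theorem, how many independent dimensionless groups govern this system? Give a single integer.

Dimensional matrix (I×L×Θ by D×ℓ×i×ΔT):
  I: [ 0  0  1  0]
  L: [ 1  1  0  0]
  Θ: [ 0  0  0  1]
Row reduction gives pivot columns D,i,ΔT; rank = 3
n=4, r=3 ⇒ 1 dimensionless group

1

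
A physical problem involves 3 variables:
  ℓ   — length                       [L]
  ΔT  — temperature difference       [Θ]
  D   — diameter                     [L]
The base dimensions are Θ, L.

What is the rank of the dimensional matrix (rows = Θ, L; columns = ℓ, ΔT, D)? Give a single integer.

2

Exponent matrix [Θ,L] × [ℓ,ΔT,D]:
  Θ: [ 0  1  0]
  L: [ 1  0  1]
Row reduction gives pivot columns ℓ,ΔT; rank = 2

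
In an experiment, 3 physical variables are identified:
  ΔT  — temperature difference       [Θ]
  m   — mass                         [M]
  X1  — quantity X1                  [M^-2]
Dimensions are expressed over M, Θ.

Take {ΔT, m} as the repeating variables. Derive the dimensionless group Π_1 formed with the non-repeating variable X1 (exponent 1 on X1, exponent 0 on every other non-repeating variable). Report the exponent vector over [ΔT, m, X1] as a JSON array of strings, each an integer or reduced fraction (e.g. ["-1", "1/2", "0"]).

Write exponents as rows M,Θ / cols ΔT,m,X1:
  M: [ 0  1 -2]
  Θ: [ 1  0  0]
Echelon form has 2 nonzero rows (pivots: ΔT,m)
Repeat: ΔT,m; free: X1
RREF:
  r0: [   1    0    0]
  r1: [   0    1   -2]
Fix exponent of X1 at 1; solve each RREF row for its pivot's exponent:
  r0: exp(ΔT) + (0)·1 = 0 ⇒ exp(ΔT) = 0
  r1: exp(m) + (-2)·1 = 0 ⇒ exp(m) = 2
Π_1 = m^2 · X1

["0", "2", "1"]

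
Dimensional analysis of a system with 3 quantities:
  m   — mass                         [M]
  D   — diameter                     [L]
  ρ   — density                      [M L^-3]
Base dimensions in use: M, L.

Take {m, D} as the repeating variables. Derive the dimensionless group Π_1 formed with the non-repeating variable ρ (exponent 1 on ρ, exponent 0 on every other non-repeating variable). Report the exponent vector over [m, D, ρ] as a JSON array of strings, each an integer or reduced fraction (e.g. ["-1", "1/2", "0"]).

["-1", "3", "1"]

Dimensional matrix (M×L by m×D×ρ):
  M: [ 1  0  1]
  L: [ 0  1 -3]
Row reduction gives pivot columns m,D; rank = 2
Repeat: m,D; free: ρ
RREF:
  r0: [   1    0    1]
  r1: [   0    1   -3]
Fix exponent of ρ at 1; solve each RREF row for its pivot's exponent:
  r0: exp(m) + (1)·1 = 0 ⇒ exp(m) = -1
  r1: exp(D) + (-3)·1 = 0 ⇒ exp(D) = 3
Π_1 = m^-1 · D^3 · ρ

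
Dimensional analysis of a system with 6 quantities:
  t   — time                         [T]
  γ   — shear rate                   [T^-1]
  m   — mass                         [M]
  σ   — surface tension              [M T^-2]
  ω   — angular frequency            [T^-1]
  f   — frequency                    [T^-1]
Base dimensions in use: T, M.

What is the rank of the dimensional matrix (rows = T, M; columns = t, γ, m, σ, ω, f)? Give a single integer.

2

Exponent matrix [T,M] × [t,γ,m,σ,ω,f]:
  T: [ 1 -1  0 -2 -1 -1]
  M: [ 0  0  1  1  0  0]
Echelon form has 2 nonzero rows (pivots: t,m)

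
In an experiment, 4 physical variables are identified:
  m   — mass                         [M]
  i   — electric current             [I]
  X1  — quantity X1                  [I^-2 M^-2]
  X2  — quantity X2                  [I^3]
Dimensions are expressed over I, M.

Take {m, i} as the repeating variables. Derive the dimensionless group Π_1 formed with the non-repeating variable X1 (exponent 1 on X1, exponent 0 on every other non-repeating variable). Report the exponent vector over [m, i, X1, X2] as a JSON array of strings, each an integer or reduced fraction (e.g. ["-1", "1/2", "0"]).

Write exponents as rows I,M / cols m,i,X1,X2:
  I: [ 0  1 -2  3]
  M: [ 1  0 -2  0]
Echelon form has 2 nonzero rows (pivots: m,i)
Pivot set = {m,i}, free = {X1,X2}
RREF:
  r0: [   1    0   -2    0]
  r1: [   0    1   -2    3]
Fix exponent of X1 at 1, X2 at 0; solve each RREF row for its pivot's exponent:
  r0: exp(m) + (-2)·1 = 0 ⇒ exp(m) = 2
  r1: exp(i) + (-2)·1 = 0 ⇒ exp(i) = 2
Π_1 = m^2 · i^2 · X1

["2", "2", "1", "0"]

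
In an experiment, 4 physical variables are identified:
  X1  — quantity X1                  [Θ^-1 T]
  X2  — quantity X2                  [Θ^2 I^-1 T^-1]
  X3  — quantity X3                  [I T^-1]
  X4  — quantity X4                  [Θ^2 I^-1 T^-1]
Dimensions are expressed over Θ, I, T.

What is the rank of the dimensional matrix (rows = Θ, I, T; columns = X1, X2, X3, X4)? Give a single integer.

2

Dimensional matrix (Θ×I×T by X1×X2×X3×X4):
  Θ: [-1  2  0  2]
  I: [ 0 -1  1 -1]
  T: [ 1 -1 -1 -1]
Echelon form has 2 nonzero rows (pivots: X1,X2)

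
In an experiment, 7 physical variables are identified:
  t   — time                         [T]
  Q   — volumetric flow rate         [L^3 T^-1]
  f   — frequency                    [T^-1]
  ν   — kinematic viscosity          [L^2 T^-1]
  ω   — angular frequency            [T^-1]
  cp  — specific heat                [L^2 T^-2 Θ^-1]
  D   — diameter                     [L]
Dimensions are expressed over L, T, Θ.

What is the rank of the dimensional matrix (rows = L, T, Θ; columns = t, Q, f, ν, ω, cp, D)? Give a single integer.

Exponent matrix [L,T,Θ] × [t,Q,f,ν,ω,cp,D]:
  L: [ 0  3  0  2  0  2  1]
  T: [ 1 -1 -1 -1 -1 -2  0]
  Θ: [ 0  0  0  0  0 -1  0]
RREF → pivots at {t,Q,cp} ⇒ r = 3

3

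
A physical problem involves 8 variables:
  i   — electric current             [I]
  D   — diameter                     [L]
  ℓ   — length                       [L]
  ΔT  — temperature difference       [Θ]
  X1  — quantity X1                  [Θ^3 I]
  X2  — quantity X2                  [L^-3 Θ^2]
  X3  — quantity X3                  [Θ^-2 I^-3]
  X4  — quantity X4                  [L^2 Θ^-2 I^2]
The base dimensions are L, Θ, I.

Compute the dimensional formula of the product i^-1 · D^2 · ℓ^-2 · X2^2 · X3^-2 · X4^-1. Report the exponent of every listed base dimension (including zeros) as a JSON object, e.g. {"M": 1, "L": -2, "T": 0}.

Exponent matrix [L,Θ,I] × [i,D,ℓ,ΔT,X1,X2,X3,X4]:
  L: [ 0  1  1  0  0 -3  0  2]
  Θ: [ 0  0  0  1  3  2 -2 -2]
  I: [ 1  0  0  0  1  0 -3  2]
  [L]: (-1)·0+(2)·1+(-2)·1+(2)·-3+(-2)·0+(-1)·2 = -8
  [Θ]: (-1)·0+(2)·0+(-2)·0+(2)·2+(-2)·-2+(-1)·-2 = 10
  [I]: (-1)·1+(2)·0+(-2)·0+(2)·0+(-2)·-3+(-1)·2 = 3
⇒ L^-8 Θ^10 I^3

{"L": -8, "Θ": 10, "I": 3}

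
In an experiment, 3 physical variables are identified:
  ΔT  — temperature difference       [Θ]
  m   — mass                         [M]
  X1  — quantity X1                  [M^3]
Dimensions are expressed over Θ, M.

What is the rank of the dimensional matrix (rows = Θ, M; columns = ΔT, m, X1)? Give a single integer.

Write exponents as rows Θ,M / cols ΔT,m,X1:
  Θ: [ 1  0  0]
  M: [ 0  1  3]
Echelon form has 2 nonzero rows (pivots: ΔT,m)

2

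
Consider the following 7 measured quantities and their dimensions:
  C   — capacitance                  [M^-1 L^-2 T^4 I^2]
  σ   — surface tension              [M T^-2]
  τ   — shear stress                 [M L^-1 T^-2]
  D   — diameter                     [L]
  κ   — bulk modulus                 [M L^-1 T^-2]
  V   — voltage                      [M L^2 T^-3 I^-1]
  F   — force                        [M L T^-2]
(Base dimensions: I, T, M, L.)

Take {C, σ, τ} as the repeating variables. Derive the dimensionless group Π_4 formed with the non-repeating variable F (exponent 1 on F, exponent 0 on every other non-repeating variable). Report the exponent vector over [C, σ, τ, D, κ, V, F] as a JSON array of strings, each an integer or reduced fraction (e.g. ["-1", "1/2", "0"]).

["0", "-2", "1", "0", "0", "0", "1"]

Dimensional matrix (I×T×M×L by C×σ×τ×D×κ×V×F):
  I: [ 2  0  0  0  0 -1  0]
  T: [ 4 -2 -2  0 -2 -3 -2]
  M: [-1  1  1  0  1  1  1]
  L: [-2  0 -1  1 -1  2  1]
Echelon form has 3 nonzero rows (pivots: C,σ,τ)
Pivot set = {C,σ,τ}, free = {D,κ,V,F}
RREF:
  r0: [   1    0    0    0    0 -1/2    0]
  r1: [   0    1    0    1    0  3/2    2]
  r2: [   0    0    1   -1    1   -1   -1]
  r3: [   0    0    0    0    0    0    0]
Fix exponent of F at 1, D at 0, κ at 0, V at 0; solve each RREF row for its pivot's exponent:
  r0: exp(C) + (0)·1 = 0 ⇒ exp(C) = 0
  r1: exp(σ) + (2)·1 = 0 ⇒ exp(σ) = -2
  r2: exp(τ) + (-1)·1 = 0 ⇒ exp(τ) = 1
Π_4 = σ^-2 · τ · F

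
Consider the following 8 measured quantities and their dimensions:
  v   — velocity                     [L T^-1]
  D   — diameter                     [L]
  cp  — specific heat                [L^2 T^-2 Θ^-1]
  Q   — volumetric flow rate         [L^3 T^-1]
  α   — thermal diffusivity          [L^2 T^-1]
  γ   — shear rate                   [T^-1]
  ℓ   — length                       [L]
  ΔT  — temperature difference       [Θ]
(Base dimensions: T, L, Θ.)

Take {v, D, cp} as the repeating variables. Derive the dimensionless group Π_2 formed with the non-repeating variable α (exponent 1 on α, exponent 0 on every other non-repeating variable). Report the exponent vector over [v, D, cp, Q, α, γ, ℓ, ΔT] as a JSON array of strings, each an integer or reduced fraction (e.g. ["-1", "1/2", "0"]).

Dimensional matrix (T×L×Θ by v×D×cp×Q×α×γ×ℓ×ΔT):
  T: [-1  0 -2 -1 -1 -1  0  0]
  L: [ 1  1  2  3  2  0  1  0]
  Θ: [ 0  0 -1  0  0  0  0  1]
RREF → pivots at {v,D,cp} ⇒ r = 3
Repeat: v,D,cp; free: Q,α,γ,ℓ,ΔT
RREF:
  r0: [   1    0    0    1    1    1    0    2]
  r1: [   0    1    0    2    1   -1    1    0]
  r2: [   0    0    1    0    0    0    0   -1]
Fix exponent of α at 1, Q at 0, γ at 0, ℓ at 0, ΔT at 0; solve each RREF row for its pivot's exponent:
  r0: exp(v) + (1)·1 = 0 ⇒ exp(v) = -1
  r1: exp(D) + (1)·1 = 0 ⇒ exp(D) = -1
  r2: exp(cp) + (0)·1 = 0 ⇒ exp(cp) = 0
Π_2 = v^-1 · D^-1 · α

["-1", "-1", "0", "0", "1", "0", "0", "0"]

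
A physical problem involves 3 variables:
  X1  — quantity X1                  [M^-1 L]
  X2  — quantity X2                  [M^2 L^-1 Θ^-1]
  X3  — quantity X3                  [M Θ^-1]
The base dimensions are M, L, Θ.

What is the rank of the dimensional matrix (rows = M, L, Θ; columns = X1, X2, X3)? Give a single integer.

2

Write exponents as rows M,L,Θ / cols X1,X2,X3:
  M: [-1  2  1]
  L: [ 1 -1  0]
  Θ: [ 0 -1 -1]
Echelon form has 2 nonzero rows (pivots: X1,X2)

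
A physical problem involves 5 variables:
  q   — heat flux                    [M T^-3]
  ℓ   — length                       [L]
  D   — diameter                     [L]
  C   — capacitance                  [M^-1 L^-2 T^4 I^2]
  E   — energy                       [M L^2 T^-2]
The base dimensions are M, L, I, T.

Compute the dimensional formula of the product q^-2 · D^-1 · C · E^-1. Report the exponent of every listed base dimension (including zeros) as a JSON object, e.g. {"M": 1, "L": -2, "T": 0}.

Dimensional matrix (M×L×I×T by q×ℓ×D×C×E):
  M: [ 1  0  0 -1  1]
  L: [ 0  1  1 -2  2]
  I: [ 0  0  0  2  0]
  T: [-3  0  0  4 -2]
  [M]: (-2)·1+(-1)·0+(1)·-1+(-1)·1 = -4
  [L]: (-2)·0+(-1)·1+(1)·-2+(-1)·2 = -5
  [I]: (-2)·0+(-1)·0+(1)·2+(-1)·0 = 2
  [T]: (-2)·-3+(-1)·0+(1)·4+(-1)·-2 = 12
⇒ M^-4 L^-5 I^2 T^12

{"M": -4, "L": -5, "I": 2, "T": 12}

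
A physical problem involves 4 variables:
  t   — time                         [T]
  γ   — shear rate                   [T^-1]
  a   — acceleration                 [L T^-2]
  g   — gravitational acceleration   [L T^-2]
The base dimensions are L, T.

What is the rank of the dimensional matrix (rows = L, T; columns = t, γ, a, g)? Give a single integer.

2

Dimensional matrix (L×T by t×γ×a×g):
  L: [ 0  0  1  1]
  T: [ 1 -1 -2 -2]
Row reduction gives pivot columns t,a; rank = 2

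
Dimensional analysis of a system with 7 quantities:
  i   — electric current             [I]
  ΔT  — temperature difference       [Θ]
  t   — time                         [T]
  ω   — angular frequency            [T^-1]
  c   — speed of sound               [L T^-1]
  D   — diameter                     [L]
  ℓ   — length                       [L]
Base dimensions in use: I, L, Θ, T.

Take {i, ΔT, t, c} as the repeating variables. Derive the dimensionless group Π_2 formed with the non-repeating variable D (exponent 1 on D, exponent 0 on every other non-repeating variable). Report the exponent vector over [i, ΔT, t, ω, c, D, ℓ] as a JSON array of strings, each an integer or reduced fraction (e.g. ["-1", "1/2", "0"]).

["0", "0", "-1", "0", "-1", "1", "0"]

Write exponents as rows I,L,Θ,T / cols i,ΔT,t,ω,c,D,ℓ:
  I: [ 1  0  0  0  0  0  0]
  L: [ 0  0  0  0  1  1  1]
  Θ: [ 0  1  0  0  0  0  0]
  T: [ 0  0  1 -1 -1  0  0]
RREF → pivots at {i,ΔT,t,c} ⇒ r = 4
Pivot set = {i,ΔT,t,c}, free = {ω,D,ℓ}
RREF:
  r0: [   1    0    0    0    0    0    0]
  r1: [   0    1    0    0    0    0    0]
  r2: [   0    0    1   -1    0    1    1]
  r3: [   0    0    0    0    1    1    1]
Fix exponent of D at 1, ω at 0, ℓ at 0; solve each RREF row for its pivot's exponent:
  r0: exp(i) + (0)·1 = 0 ⇒ exp(i) = 0
  r1: exp(ΔT) + (0)·1 = 0 ⇒ exp(ΔT) = 0
  r2: exp(t) + (1)·1 = 0 ⇒ exp(t) = -1
  r3: exp(c) + (1)·1 = 0 ⇒ exp(c) = -1
Π_2 = t^-1 · c^-1 · D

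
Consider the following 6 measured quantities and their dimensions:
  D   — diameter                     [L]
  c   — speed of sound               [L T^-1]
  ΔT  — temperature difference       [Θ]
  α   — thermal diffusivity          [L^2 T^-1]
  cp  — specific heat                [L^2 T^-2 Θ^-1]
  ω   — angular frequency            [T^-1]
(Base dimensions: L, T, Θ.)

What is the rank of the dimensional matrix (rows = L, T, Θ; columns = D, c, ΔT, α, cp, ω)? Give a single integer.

3

Exponent matrix [L,T,Θ] × [D,c,ΔT,α,cp,ω]:
  L: [ 1  1  0  2  2  0]
  T: [ 0 -1  0 -1 -2 -1]
  Θ: [ 0  0  1  0 -1  0]
Row reduction gives pivot columns D,c,ΔT; rank = 3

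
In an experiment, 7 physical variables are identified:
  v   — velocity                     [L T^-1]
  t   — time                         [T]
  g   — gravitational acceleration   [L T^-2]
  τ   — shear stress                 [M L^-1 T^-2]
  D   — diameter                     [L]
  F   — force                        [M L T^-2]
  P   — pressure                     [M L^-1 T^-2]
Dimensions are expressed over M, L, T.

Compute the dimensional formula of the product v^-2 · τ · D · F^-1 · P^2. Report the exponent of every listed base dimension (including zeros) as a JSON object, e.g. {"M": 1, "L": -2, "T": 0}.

{"M": 2, "L": -5, "T": -2}

Dimensional matrix (M×L×T by v×t×g×τ×D×F×P):
  M: [ 0  0  0  1  0  1  1]
  L: [ 1  0  1 -1  1  1 -1]
  T: [-1  1 -2 -2  0 -2 -2]
  [M]: (-2)·0+(1)·1+(1)·0+(-1)·1+(2)·1 = 2
  [L]: (-2)·1+(1)·-1+(1)·1+(-1)·1+(2)·-1 = -5
  [T]: (-2)·-1+(1)·-2+(1)·0+(-1)·-2+(2)·-2 = -2
⇒ M^2 L^-5 T^-2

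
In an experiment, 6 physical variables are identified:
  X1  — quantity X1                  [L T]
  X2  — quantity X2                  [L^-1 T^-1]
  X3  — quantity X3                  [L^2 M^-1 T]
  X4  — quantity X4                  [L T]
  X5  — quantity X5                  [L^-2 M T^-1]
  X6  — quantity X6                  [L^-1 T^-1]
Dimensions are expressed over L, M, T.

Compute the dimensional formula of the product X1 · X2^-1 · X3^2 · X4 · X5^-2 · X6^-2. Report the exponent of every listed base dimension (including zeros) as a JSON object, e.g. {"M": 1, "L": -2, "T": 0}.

Write exponents as rows L,M,T / cols X1,X2,X3,X4,X5,X6:
  L: [ 1 -1  2  1 -2 -1]
  M: [ 0  0 -1  0  1  0]
  T: [ 1 -1  1  1 -1 -1]
  [L]: (1)·1+(-1)·-1+(2)·2+(1)·1+(-2)·-2+(-2)·-1 = 13
  [M]: (1)·0+(-1)·0+(2)·-1+(1)·0+(-2)·1+(-2)·0 = -4
  [T]: (1)·1+(-1)·-1+(2)·1+(1)·1+(-2)·-1+(-2)·-1 = 9
⇒ L^13 M^-4 T^9

{"L": 13, "M": -4, "T": 9}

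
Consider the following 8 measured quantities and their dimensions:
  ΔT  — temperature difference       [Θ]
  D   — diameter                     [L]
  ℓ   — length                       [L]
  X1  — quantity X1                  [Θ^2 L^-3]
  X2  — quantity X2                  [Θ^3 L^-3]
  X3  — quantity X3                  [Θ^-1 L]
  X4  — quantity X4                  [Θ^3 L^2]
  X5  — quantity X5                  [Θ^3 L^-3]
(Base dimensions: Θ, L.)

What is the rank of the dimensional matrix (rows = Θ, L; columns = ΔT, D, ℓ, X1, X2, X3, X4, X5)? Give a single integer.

2

Dimensional matrix (Θ×L by ΔT×D×ℓ×X1×X2×X3×X4×X5):
  Θ: [ 1  0  0  2  3 -1  3  3]
  L: [ 0  1  1 -3 -3  1  2 -3]
RREF → pivots at {ΔT,D} ⇒ r = 2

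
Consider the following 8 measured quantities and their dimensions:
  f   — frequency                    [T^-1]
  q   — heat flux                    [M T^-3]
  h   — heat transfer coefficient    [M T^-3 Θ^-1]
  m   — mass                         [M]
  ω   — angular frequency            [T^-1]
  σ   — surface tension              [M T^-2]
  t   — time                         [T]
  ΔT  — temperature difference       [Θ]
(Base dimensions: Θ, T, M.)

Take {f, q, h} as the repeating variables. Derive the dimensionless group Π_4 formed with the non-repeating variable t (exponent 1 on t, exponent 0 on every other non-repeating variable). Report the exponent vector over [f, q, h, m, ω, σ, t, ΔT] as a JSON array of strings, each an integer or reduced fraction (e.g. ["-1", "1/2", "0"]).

["1", "0", "0", "0", "0", "0", "1", "0"]

Exponent matrix [Θ,T,M] × [f,q,h,m,ω,σ,t,ΔT]:
  Θ: [ 0  0 -1  0  0  0  0  1]
  T: [-1 -3 -3  0 -1 -2  1  0]
  M: [ 0  1  1  1  0  1  0  0]
RREF → pivots at {f,q,h} ⇒ r = 3
Repeat: f,q,h; free: m,ω,σ,t,ΔT
RREF:
  r0: [   1    0    0   -3    1   -1   -1    0]
  r1: [   0    1    0    1    0    1    0    1]
  r2: [   0    0    1    0    0    0    0   -1]
Fix exponent of t at 1, m at 0, ω at 0, σ at 0, ΔT at 0; solve each RREF row for its pivot's exponent:
  r0: exp(f) + (-1)·1 = 0 ⇒ exp(f) = 1
  r1: exp(q) + (0)·1 = 0 ⇒ exp(q) = 0
  r2: exp(h) + (0)·1 = 0 ⇒ exp(h) = 0
Π_4 = f · t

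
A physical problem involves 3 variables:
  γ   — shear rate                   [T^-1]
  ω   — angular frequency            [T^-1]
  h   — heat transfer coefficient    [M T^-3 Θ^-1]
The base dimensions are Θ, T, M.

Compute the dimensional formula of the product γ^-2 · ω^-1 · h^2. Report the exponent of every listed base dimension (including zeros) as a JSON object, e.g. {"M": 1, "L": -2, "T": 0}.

Write exponents as rows Θ,T,M / cols γ,ω,h:
  Θ: [ 0  0 -1]
  T: [-1 -1 -3]
  M: [ 0  0  1]
  [Θ]: (-2)·0+(-1)·0+(2)·-1 = -2
  [T]: (-2)·-1+(-1)·-1+(2)·-3 = -3
  [M]: (-2)·0+(-1)·0+(2)·1 = 2
⇒ Θ^-2 T^-3 M^2

{"Θ": -2, "T": -3, "M": 2}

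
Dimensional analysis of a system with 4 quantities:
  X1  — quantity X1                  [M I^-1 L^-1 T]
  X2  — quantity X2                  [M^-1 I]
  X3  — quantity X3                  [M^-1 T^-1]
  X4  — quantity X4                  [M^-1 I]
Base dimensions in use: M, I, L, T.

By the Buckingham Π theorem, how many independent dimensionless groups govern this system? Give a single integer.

Dimensional matrix (M×I×L×T by X1×X2×X3×X4):
  M: [ 1 -1 -1 -1]
  I: [-1  1  0  1]
  L: [-1  0  0  0]
  T: [ 1  0 -1  0]
RREF → pivots at {X1,X2,X3} ⇒ r = 3
4 vars − rank 3 = 1 Π group

1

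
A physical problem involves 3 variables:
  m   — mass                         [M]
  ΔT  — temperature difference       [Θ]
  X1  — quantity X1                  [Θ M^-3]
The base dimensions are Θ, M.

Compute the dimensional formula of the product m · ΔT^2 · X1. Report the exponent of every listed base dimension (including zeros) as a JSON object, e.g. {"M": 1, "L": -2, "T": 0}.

Write exponents as rows Θ,M / cols m,ΔT,X1:
  Θ: [ 0  1  1]
  M: [ 1  0 -3]
  [Θ]: (1)·0+(2)·1+(1)·1 = 3
  [M]: (1)·1+(2)·0+(1)·-3 = -2
⇒ Θ^3 M^-2

{"Θ": 3, "M": -2}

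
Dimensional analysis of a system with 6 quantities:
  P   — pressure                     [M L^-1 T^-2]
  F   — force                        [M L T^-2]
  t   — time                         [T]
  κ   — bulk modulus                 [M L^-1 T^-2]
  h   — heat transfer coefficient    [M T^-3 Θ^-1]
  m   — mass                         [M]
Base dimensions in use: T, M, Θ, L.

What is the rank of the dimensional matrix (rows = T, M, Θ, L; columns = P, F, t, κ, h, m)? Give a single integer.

4

Dimensional matrix (T×M×Θ×L by P×F×t×κ×h×m):
  T: [-2 -2  1 -2 -3  0]
  M: [ 1  1  0  1  1  1]
  Θ: [ 0  0  0  0 -1  0]
  L: [-1  1  0 -1  0  0]
Row reduction gives pivot columns P,F,t,h; rank = 4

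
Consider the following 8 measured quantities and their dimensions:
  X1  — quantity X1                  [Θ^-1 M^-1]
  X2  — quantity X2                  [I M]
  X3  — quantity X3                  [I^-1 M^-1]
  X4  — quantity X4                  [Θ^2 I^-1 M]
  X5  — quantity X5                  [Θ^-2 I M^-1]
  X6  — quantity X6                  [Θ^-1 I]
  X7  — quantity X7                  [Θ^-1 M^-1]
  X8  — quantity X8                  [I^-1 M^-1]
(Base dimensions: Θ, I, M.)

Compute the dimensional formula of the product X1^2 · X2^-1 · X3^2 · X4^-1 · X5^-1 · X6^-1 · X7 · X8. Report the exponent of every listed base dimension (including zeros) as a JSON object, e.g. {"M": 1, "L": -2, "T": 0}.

Dimensional matrix (Θ×I×M by X1×X2×X3×X4×X5×X6×X7×X8):
  Θ: [-1  0  0  2 -2 -1 -1  0]
  I: [ 0  1 -1 -1  1  1  0 -1]
  M: [-1  1 -1  1 -1  0 -1 -1]
  [Θ]: (2)·-1+(-1)·0+(2)·0+(-1)·2+(-1)·-2+(-1)·-1+(1)·-1+(1)·0 = -2
  [I]: (2)·0+(-1)·1+(2)·-1+(-1)·-1+(-1)·1+(-1)·1+(1)·0+(1)·-1 = -5
  [M]: (2)·-1+(-1)·1+(2)·-1+(-1)·1+(-1)·-1+(-1)·0+(1)·-1+(1)·-1 = -7
⇒ Θ^-2 I^-5 M^-7

{"Θ": -2, "I": -5, "M": -7}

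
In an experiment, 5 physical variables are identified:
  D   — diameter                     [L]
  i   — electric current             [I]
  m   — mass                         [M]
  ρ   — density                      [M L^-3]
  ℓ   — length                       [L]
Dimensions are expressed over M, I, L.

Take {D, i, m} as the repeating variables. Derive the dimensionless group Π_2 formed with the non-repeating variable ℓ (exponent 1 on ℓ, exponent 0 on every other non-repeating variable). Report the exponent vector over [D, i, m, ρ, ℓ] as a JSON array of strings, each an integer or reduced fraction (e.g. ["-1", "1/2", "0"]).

Dimensional matrix (M×I×L by D×i×m×ρ×ℓ):
  M: [ 0  0  1  1  0]
  I: [ 0  1  0  0  0]
  L: [ 1  0  0 -3  1]
Row reduction gives pivot columns D,i,m; rank = 3
Repeat: D,i,m; free: ρ,ℓ
RREF:
  r0: [   1    0    0   -3    1]
  r1: [   0    1    0    0    0]
  r2: [   0    0    1    1    0]
Fix exponent of ℓ at 1, ρ at 0; solve each RREF row for its pivot's exponent:
  r0: exp(D) + (1)·1 = 0 ⇒ exp(D) = -1
  r1: exp(i) + (0)·1 = 0 ⇒ exp(i) = 0
  r2: exp(m) + (0)·1 = 0 ⇒ exp(m) = 0
Π_2 = D^-1 · ℓ

["-1", "0", "0", "0", "1"]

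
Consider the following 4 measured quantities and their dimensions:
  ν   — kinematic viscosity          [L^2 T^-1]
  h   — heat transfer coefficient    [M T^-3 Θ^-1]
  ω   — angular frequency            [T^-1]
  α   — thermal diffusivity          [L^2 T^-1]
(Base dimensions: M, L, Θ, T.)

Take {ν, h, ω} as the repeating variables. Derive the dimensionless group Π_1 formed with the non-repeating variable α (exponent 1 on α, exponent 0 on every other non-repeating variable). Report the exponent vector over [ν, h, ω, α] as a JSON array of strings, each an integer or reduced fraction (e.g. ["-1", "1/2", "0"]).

["-1", "0", "0", "1"]

Write exponents as rows M,L,Θ,T / cols ν,h,ω,α:
  M: [ 0  1  0  0]
  L: [ 2  0  0  2]
  Θ: [ 0 -1  0  0]
  T: [-1 -3 -1 -1]
Echelon form has 3 nonzero rows (pivots: ν,h,ω)
Pivot set = {ν,h,ω}, free = {α}
RREF:
  r0: [   1    0    0    1]
  r1: [   0    1    0    0]
  r2: [   0    0    1    0]
  r3: [   0    0    0    0]
Fix exponent of α at 1; solve each RREF row for its pivot's exponent:
  r0: exp(ν) + (1)·1 = 0 ⇒ exp(ν) = -1
  r1: exp(h) + (0)·1 = 0 ⇒ exp(h) = 0
  r2: exp(ω) + (0)·1 = 0 ⇒ exp(ω) = 0
Π_1 = ν^-1 · α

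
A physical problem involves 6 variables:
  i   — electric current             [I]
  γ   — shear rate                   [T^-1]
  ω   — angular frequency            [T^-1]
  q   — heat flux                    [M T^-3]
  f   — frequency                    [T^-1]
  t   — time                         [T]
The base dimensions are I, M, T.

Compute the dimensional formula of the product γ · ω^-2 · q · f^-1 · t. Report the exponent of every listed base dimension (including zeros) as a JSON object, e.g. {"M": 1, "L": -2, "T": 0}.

{"I": 0, "M": 1, "T": 0}

Write exponents as rows I,M,T / cols i,γ,ω,q,f,t:
  I: [ 1  0  0  0  0  0]
  M: [ 0  0  0  1  0  0]
  T: [ 0 -1 -1 -3 -1  1]
  [I]: (1)·0+(-2)·0+(1)·0+(-1)·0+(1)·0 = 0
  [M]: (1)·0+(-2)·0+(1)·1+(-1)·0+(1)·0 = 1
  [T]: (1)·-1+(-2)·-1+(1)·-3+(-1)·-1+(1)·1 = 0
⇒ M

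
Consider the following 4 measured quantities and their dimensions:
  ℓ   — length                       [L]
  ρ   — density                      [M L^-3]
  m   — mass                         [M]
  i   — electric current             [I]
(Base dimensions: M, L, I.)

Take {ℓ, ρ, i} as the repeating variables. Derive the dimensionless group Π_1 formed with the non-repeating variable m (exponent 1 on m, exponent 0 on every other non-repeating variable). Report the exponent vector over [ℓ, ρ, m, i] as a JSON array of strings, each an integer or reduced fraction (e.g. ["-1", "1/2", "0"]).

["-3", "-1", "1", "0"]

Dimensional matrix (M×L×I by ℓ×ρ×m×i):
  M: [ 0  1  1  0]
  L: [ 1 -3  0  0]
  I: [ 0  0  0  1]
Row reduction gives pivot columns ℓ,ρ,i; rank = 3
Pivot set = {ℓ,ρ,i}, free = {m}
RREF:
  r0: [   1    0    3    0]
  r1: [   0    1    1    0]
  r2: [   0    0    0    1]
Fix exponent of m at 1; solve each RREF row for its pivot's exponent:
  r0: exp(ℓ) + (3)·1 = 0 ⇒ exp(ℓ) = -3
  r1: exp(ρ) + (1)·1 = 0 ⇒ exp(ρ) = -1
  r2: exp(i) + (0)·1 = 0 ⇒ exp(i) = 0
Π_1 = ℓ^-3 · ρ^-1 · m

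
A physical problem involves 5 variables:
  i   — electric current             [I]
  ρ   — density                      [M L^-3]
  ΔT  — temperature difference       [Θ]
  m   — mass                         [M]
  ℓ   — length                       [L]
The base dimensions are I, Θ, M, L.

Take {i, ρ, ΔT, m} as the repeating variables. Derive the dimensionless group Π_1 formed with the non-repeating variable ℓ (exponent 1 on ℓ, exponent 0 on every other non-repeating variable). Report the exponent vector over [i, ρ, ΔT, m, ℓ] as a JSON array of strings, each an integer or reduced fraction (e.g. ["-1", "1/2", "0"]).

["0", "1/3", "0", "-1/3", "1"]

Dimensional matrix (I×Θ×M×L by i×ρ×ΔT×m×ℓ):
  I: [ 1  0  0  0  0]
  Θ: [ 0  0  1  0  0]
  M: [ 0  1  0  1  0]
  L: [ 0 -3  0  0  1]
RREF → pivots at {i,ρ,ΔT,m} ⇒ r = 4
Pivot set = {i,ρ,ΔT,m}, free = {ℓ}
RREF:
  r0: [   1    0    0    0    0]
  r1: [   0    1    0    0 -1/3]
  r2: [   0    0    1    0    0]
  r3: [   0    0    0    1  1/3]
Fix exponent of ℓ at 1; solve each RREF row for its pivot's exponent:
  r0: exp(i) + (0)·1 = 0 ⇒ exp(i) = 0
  r1: exp(ρ) + (-1/3)·1 = 0 ⇒ exp(ρ) = 1/3
  r2: exp(ΔT) + (0)·1 = 0 ⇒ exp(ΔT) = 0
  r3: exp(m) + (1/3)·1 = 0 ⇒ exp(m) = -1/3
Π_1 = ρ^(1/3) · m^(-1/3) · ℓ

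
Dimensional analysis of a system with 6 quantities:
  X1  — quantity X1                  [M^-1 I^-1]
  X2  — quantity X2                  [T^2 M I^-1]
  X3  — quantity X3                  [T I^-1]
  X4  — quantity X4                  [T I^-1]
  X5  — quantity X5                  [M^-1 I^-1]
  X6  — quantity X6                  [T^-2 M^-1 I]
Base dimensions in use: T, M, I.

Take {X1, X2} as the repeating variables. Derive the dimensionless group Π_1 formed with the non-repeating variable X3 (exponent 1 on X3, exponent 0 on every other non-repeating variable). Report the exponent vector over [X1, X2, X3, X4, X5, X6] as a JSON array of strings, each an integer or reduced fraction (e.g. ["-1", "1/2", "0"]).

["-1/2", "-1/2", "1", "0", "0", "0"]

Dimensional matrix (T×M×I by X1×X2×X3×X4×X5×X6):
  T: [ 0  2  1  1  0 -2]
  M: [-1  1  0  0 -1 -1]
  I: [-1 -1 -1 -1 -1  1]
Row reduction gives pivot columns X1,X2; rank = 2
Repeat: X1,X2; free: X3,X4,X5,X6
RREF:
  r0: [   1    0  1/2  1/2    1    0]
  r1: [   0    1  1/2  1/2    0   -1]
  r2: [   0    0    0    0    0    0]
Fix exponent of X3 at 1, X4 at 0, X5 at 0, X6 at 0; solve each RREF row for its pivot's exponent:
  r0: exp(X1) + (1/2)·1 = 0 ⇒ exp(X1) = -1/2
  r1: exp(X2) + (1/2)·1 = 0 ⇒ exp(X2) = -1/2
Π_1 = X1^(-1/2) · X2^(-1/2) · X3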